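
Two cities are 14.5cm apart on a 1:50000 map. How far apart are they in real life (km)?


Real distance = map distance × scale
= 14.5cm × 50000
= 725000 cm = 7250.0 m
= 7.250 km

7.250 km


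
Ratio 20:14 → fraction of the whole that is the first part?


Total parts = 20 + 14 = 34
First part: 20/34 = 10/17
= 10/17

10/17


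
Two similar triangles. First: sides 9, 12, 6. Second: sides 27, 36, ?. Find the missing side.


Scale factor = 27/9 = 3
Missing side = 6 × 3
= 18.0

18.0


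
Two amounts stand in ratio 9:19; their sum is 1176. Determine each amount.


Let A = 9k, B = 19k.
9k + 19k = 1176
28k = 1176 → k = 1176/28 = 42
A = 9×42 = 378, B = 19×42 = 798
= A = 378, B = 798

A = 378, B = 798


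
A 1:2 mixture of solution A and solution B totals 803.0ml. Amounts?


Total parts = 1 + 2 = 3
solution A: 803.0 × 1/3 = 267.7ml
solution B: 803.0 × 2/3 = 535.3ml
= 267.7ml and 535.3ml

267.7ml and 535.3ml


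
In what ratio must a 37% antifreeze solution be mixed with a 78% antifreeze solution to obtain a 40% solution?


Let x parts of 37% mix with y parts of 78%.
37x + 78y = 40(x + y)
37x + 78y = 40x + 40y
x(37 - 40) = y(40 - 78)
x/y = (78 - 40)/(40 - 37) = 38/3
Simplify: 38:3
= 38:3

38:3


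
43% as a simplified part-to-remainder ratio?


43% means 43 parts out of 100; remainder = 57
Part : remainder = 43:57
GCD = 1
= 43:57

43:57


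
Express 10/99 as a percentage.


Percentage = (part / whole) × 100
= (10 / 99) × 100
≈ 10.10%

10.10%


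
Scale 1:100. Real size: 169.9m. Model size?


Model size = real / scale
= 169.9 / 100
= 1.6990 m

1.6990 m


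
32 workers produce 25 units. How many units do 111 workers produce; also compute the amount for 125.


Direct proportion: y/x = constant
k = 25/32 ≈ 0.7813
y at x=111: k × 111 = 25 × 111 / 32 = 2775/32 ≈ 86.72
y at x=125: k × 125 = 25 × 125 / 32 = 3125/32 ≈ 97.66
= 86.72 and 97.66

86.72 and 97.66


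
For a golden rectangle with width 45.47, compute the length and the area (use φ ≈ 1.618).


φ = (1 + √5) / 2 ≈ 1.618
Length = width × φ = 45.47 × 1.618 = 73.57046
≈ 73.57
Area = width × length = 45.47 × 73.57046 = 3345.2488162 ≈ 3345.25
= Length: 73.57, Area: 3345.25

Length: 73.57, Area: 3345.25


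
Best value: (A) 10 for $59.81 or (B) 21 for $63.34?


Deal A: $59.81/10 = $5.9810/unit
Deal B: $63.34/21 = $3.0162/unit
B is cheaper per unit
= Deal B

Deal B


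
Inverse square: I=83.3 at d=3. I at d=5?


I₁d₁² = I₂d₂²
I₂ = I₁ × (d₁/d₂)²
= 83.3 × (3/5)²
= 83.3 × 9/25
= 749.7/25
= 29.9880

29.9880


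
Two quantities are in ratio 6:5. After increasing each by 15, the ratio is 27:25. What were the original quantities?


Let A = 6k, B = 5k.
(6k + 15) / (5k + 15) = 27/25
Cross-multiply: 25(6k + 15) = 27(5k + 15)
150k + 375 = 135k + 405
150k - 135k = 405 - 375
15k = 30
k = 30/15 = 2
A = 6×2 = 12, B = 5×2 = 10
= A = 12, B = 10

A = 12, B = 10


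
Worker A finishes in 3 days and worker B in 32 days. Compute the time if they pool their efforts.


Rate of A = 1/3 per day
Rate of B = 1/32 per day
Combined rate = 1/3 + 1/32 = 35/96 ≈ 0.3646 per day
Days = 1 / combined rate = 96/35
≈ 2.74 days

2.74 days


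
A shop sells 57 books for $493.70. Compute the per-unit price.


Unit rate = total / quantity
= 493.70 / 57
= $8.66 per unit

$8.66 per unit


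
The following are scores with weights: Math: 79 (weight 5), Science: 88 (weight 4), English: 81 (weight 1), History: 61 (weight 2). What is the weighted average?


Numerator = 79×5 + 88×4 + 81×1 + 61×2
= 395 + 352 + 81 + 122
= 950
Total weight = 12
Weighted avg = 950/12
= 79.17

79.17


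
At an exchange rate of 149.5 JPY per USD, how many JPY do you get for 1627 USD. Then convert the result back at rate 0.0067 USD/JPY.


Amount × rate = 1627 × 149.5 = 243236.50 JPY
Round-trip: 243236.50 × 0.0067 = 1629.68 USD
= 243236.50 JPY, then 1629.68 USD

243236.50 JPY, then 1629.68 USD


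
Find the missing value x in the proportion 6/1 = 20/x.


Cross multiply: 6 × x = 1 × 20
6x = 20
x = 20 / 6
= 3.33

3.33


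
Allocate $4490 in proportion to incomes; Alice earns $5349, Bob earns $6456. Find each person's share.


Total income = 5349 + 6456 = $11805
Alice: $4490 × 5349/11805 = $2034.48
Bob: $4490 × 6456/11805 = $2455.52
= Alice: $2034.48, Bob: $2455.52

Alice: $2034.48, Bob: $2455.52


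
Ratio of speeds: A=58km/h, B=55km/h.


Ratio = 58:55
GCD = 1
Simplified = 58:55
Time ratio (same distance) = 55:58
Speed ratio = 58:55

58:55


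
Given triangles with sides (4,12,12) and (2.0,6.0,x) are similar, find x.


Scale factor = 2.0/4 = 0.5
Missing side = 12 × 0.5
= 6.0

6.0


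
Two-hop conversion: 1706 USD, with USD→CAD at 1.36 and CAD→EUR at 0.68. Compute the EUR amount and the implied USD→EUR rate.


Step 1: 1706 USD × 1.36 = 2320.16 CAD
Step 2: 2320.16 CAD × 0.68 = 1577.71 EUR
Implied rate USD→EUR = 1.36 × 0.68 = 0.9248
= 1577.71 EUR; implied rate 0.9248 EUR/USD

1577.71 EUR; implied rate 0.9248 EUR/USD


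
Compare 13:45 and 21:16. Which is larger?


13/45 = 0.2889
21/16 = 1.3125
0.2889 < 1.3125, so 13:45 is less
= 21:16

21:16


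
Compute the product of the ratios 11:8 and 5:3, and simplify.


Compound ratio = (11×5) : (8×3)
= 55:24
GCD = 1
= 55:24

55:24


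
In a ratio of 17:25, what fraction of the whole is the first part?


Total parts = 17 + 25 = 42
First part: 17/42 = 17/42
= 17/42

17/42


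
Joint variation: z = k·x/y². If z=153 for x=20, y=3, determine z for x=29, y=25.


z = k·x/y²
Solve for k using the known point: k = z·y²/x = 153×9/20 = 1377/20 = 68.8500
Now evaluate at x=29, y=25:
z = k × 29 / 625 = (1377 × 29) / (20 × 625) = 39933/12500
≈ 3.1946

3.1946


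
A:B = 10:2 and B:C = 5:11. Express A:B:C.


Match B: multiply A:B by 5 → 50:10
Multiply B:C by 2 → 10:22
Combined: 50:10:22
GCD = 2
= 25:5:11

25:5:11


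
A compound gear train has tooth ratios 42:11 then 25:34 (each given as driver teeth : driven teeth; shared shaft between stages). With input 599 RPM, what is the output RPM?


Stage 1: RPM_B = RPM_A × t_A/t_B = 599 × 42/11 = 25158/11 ≈ 2287.09
B and C share a shaft → RPM_C = RPM_B
Stage 2: RPM_D = RPM_C × t_C/t_D = RPM_A × (t_A×t_C)/(t_B×t_D)
Overall ratio = (42×25)/(11×34) = 1050/374
RPM_D = 599 × 1050/374 = 628950/374
≈ 1681.68 RPM

1681.68 RPM


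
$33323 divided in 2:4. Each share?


Total parts = 2 + 4 = 6
Part 1: 33323 × 2/6 = 11107.67
Part 2: 33323 × 4/6 = 22215.33
= Part 1: $11107.67, Part 2: $22215.33

Part 1: $11107.67, Part 2: $22215.33


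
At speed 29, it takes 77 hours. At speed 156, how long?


Inverse proportion: x × y = constant
k = 29 × 77 = 2233
y₂ = k / 156 = 2233 / 156
= 14.31

14.31


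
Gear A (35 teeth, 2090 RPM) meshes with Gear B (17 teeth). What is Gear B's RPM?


Gear ratio = 35:17 = 35:17
RPM_B = RPM_A × (teeth_A / teeth_B)
= 2090 × (35/17)
= 4302.9 RPM

4302.9 RPM


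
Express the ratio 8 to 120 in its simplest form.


GCD(8, 120) = 8
8/8 : 120/8
= 1:15

1:15


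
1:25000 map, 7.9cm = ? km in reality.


Real distance = map distance × scale
= 7.9cm × 25000
= 197500 cm = 1975.0 m
= 1.975 km

1.975 km


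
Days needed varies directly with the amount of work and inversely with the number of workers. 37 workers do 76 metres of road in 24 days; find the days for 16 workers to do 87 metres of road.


Days ∝ work / workers, so d₂ = d₁ × (m₁/m₂) × (w₂/w₁)
Workers factor (inverse): 37/16 = 2.3125
Work factor (direct): 87/76 ≈ 1.1447
d₂ = 24 × 37/16 × 87/76 = (24 × 37 × 87) / (16 × 76) = 77256/1216
≈ 63.53 days

63.53 days


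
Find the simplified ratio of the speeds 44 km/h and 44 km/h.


Ratio = 44:44
GCD = 44
Simplified = 1:1
Time ratio (same distance) = 1:1
Speed ratio = 1:1

1:1


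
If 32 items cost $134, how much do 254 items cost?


Direct proportion: y/x = constant
k = 134/32 = 4.1875
y₂ = k × 254 = 134 × 254 / 32 = 34036/32
≈ 1063.63

1063.63


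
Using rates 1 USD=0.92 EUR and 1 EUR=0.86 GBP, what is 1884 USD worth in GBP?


Step 1: 1884 USD × 0.92 = 1733.28 EUR
Step 2: 1733.28 EUR × 0.86 = 1490.62 GBP
Implied rate USD→GBP = 0.92 × 0.86 = 0.7912
= 1490.62 GBP

1490.62 GBP


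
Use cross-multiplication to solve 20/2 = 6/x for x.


Cross multiply: 20 × x = 2 × 6
20x = 12
x = 12 / 20
= 0.60

0.60


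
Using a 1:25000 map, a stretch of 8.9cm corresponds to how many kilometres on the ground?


Real distance = map distance × scale
= 8.9cm × 25000
= 222500 cm = 2225.0 m
= 2.225 km

2.225 km


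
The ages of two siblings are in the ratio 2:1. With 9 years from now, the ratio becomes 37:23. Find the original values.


Let A = 2k, B = 1k.
(2k + 9) / (1k + 9) = 37/23
Cross-multiply: 23(2k + 9) = 37(1k + 9)
46k + 207 = 37k + 333
46k - 37k = 333 - 207
9k = 126
k = 126/9 = 14
A = 2×14 = 28, B = 1×14 = 14
= A = 28, B = 14

A = 28, B = 14


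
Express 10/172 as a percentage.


Percentage = (part / whole) × 100
= (10 / 172) × 100
≈ 5.81%

5.81%


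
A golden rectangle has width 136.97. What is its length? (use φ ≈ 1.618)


φ = (1 + √5) / 2 ≈ 1.618
Length = width × φ = 136.97 × 1.618 = 221.61746
≈ 221.62

221.62


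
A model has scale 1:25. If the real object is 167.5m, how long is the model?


Model size = real / scale
= 167.5 / 25
= 6.7000 m

6.7000 m


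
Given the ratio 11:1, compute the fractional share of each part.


Total parts = 11 + 1 = 12
First part: 11/12 = 11/12
Second part: 1/12 = 1/12
= 11/12 and 1/12

11/12 and 1/12


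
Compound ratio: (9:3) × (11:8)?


Compound ratio = (9×11) : (3×8)
= 99:24
GCD = 3
= 33:8

33:8


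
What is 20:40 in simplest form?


GCD(20, 40) = 20
20/20 : 40/20
= 1:2

1:2


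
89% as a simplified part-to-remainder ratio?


89% means 89 parts out of 100; remainder = 11
Part : remainder = 89:11
GCD = 1
= 89:11

89:11


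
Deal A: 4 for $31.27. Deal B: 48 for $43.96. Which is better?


Deal A: $31.27/4 = $7.8175/unit
Deal B: $43.96/48 = $0.9158/unit
B is cheaper per unit
= Deal B

Deal B


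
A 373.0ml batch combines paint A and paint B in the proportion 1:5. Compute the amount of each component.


Total parts = 1 + 5 = 6
paint A: 373.0 × 1/6 = 62.2ml
paint B: 373.0 × 5/6 = 310.8ml
= 62.2ml and 310.8ml

62.2ml and 310.8ml


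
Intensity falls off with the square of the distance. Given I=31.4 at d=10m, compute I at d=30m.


I₁d₁² = I₂d₂²
I₂ = I₁ × (d₁/d₂)²
= 31.4 × (10/30)²
= 31.4 × 100/900
= 3140/900
≈ 3.4889

3.4889


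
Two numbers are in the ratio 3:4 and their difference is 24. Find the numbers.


Let A = 3k, B = 4k.
4k - 3k = 24
1k = 24 → k = 24/1 = 24
A = 3×24 = 72, B = 4×24 = 96
= A = 72, B = 96

A = 72, B = 96


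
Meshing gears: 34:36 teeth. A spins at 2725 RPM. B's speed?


Gear ratio = 34:36 = 17:18
RPM_B = RPM_A × (teeth_A / teeth_B)
= 2725 × (34/36)
= 2573.6 RPM

2573.6 RPM


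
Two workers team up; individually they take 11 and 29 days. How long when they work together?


Rate of A = 1/11 per day
Rate of B = 1/29 per day
Combined rate = 1/11 + 1/29 = 40/319 ≈ 0.1254 per day
Days = 1 / combined rate = 319/40
≈ 7.98 days

7.98 days


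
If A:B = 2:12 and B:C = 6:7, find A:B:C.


Match B: multiply A:B by 6 → 12:72
Multiply B:C by 12 → 72:84
Combined: 12:72:84
GCD = 12
= 1:6:7

1:6:7


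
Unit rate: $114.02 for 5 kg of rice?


Unit rate = total / quantity
= 114.02 / 5
= $22.80 per unit

$22.80 per unit


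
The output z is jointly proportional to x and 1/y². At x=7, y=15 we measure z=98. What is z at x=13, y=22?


z = k·x/y²
Solve for k using the known point: k = z·y²/x = 98×225/7 = 22050/7 = 3150.0000
Now evaluate at x=13, y=22:
z = k × 13 / 484 = (22050 × 13) / (7 × 484) = 286650/3388
≈ 84.6074

84.6074


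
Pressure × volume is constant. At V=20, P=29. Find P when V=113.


Inverse proportion: x × y = constant
k = 20 × 29 = 580
y₂ = k / 113 = 580 / 113
= 5.13

5.13


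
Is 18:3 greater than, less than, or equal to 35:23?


18/3 = 6.0000
35/23 = 1.5217
6.0000 > 1.5217, so 18:3 is greater
= greater than

greater than


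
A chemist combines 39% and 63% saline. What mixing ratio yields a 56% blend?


Let x parts of 39% mix with y parts of 63%.
39x + 63y = 56(x + y)
39x + 63y = 56x + 56y
x(39 - 56) = y(56 - 63)
x/y = (63 - 56)/(56 - 39) = 7/17
Simplify: 7:17
= 7:17

7:17


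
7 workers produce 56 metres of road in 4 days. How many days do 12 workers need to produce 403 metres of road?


Days ∝ work / workers, so d₂ = d₁ × (m₁/m₂) × (w₂/w₁)
Workers factor (inverse): 7/12 ≈ 0.5833
Work factor (direct): 403/56 ≈ 7.1964
d₂ = 4 × 7/12 × 403/56 = (4 × 7 × 403) / (12 × 56) = 11284/672
≈ 16.79 days

16.79 days


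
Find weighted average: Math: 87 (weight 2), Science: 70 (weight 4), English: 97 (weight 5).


Numerator = 87×2 + 70×4 + 97×5
= 174 + 280 + 485
= 939
Total weight = 11
Weighted avg = 939/11
= 85.36

85.36


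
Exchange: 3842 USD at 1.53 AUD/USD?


Amount × rate = 3842 × 1.53
= 5878.26 AUD

5878.26 AUD


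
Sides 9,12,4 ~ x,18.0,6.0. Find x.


Scale factor = 18.0/12 = 1.5
Missing side = 9 × 1.5
= 13.5

13.5


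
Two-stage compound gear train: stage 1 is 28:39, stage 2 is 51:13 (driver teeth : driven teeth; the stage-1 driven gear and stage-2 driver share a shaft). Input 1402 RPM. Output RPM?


Stage 1: RPM_B = RPM_A × t_A/t_B = 1402 × 28/39 = 39256/39 ≈ 1006.56
B and C share a shaft → RPM_C = RPM_B
Stage 2: RPM_D = RPM_C × t_C/t_D = RPM_A × (t_A×t_C)/(t_B×t_D)
Overall ratio = (28×51)/(39×13) = 1428/507
RPM_D = 1402 × 1428/507 = 2002056/507
≈ 3948.83 RPM

3948.83 RPM


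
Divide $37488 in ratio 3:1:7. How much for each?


Total parts = 3 + 1 + 7 = 11
Part 1: 37488 × 3/11 = 10224.00
Part 2: 37488 × 1/11 = 3408.00
Part 3: 37488 × 7/11 = 23856.00
= Part 1: $10224.00, Part 2: $3408.00, Part 3: $23856.00

Part 1: $10224.00, Part 2: $3408.00, Part 3: $23856.00


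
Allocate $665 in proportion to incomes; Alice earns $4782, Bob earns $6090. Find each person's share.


Total income = 4782 + 6090 = $10872
Alice: $665 × 4782/10872 = $292.50
Bob: $665 × 6090/10872 = $372.50
= Alice: $292.50, Bob: $372.50

Alice: $292.50, Bob: $372.50


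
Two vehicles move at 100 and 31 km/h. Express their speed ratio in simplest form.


Ratio = 100:31
GCD = 1
Simplified = 100:31
Time ratio (same distance) = 31:100
Speed ratio = 100:31

100:31


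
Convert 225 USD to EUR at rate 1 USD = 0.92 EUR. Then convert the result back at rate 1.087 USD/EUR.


Amount × rate = 225 × 0.92 = 207.00 EUR
Round-trip: 207.00 × 1.087 = 225.01 USD
= 207.00 EUR, then 225.01 USD

207.00 EUR, then 225.01 USD


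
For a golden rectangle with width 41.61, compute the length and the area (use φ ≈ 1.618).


φ = (1 + √5) / 2 ≈ 1.618
Length = width × φ = 41.61 × 1.618 = 67.32498
≈ 67.32
Area = width × length = 41.61 × 67.32498 = 2801.3924178 ≈ 2801.39
= Length: 67.32, Area: 2801.39

Length: 67.32, Area: 2801.39


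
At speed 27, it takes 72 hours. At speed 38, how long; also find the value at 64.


Inverse proportion: x × y = constant
k = 27 × 72 = 1944
At x=38: k/38 = 51.16
At x=64: k/64 = 30.38
= 51.16 and 30.38

51.16 and 30.38


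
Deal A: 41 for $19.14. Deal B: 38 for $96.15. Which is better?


Deal A: $19.14/41 = $0.4668/unit
Deal B: $96.15/38 = $2.5303/unit
A is cheaper per unit
= Deal A

Deal A


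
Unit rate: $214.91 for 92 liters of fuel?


Unit rate = total / quantity
= 214.91 / 92
= $2.34 per unit

$2.34 per unit


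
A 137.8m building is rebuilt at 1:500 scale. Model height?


Model size = real / scale
= 137.8 / 500
= 0.2756 m

0.2756 m


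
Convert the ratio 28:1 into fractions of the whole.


Total parts = 28 + 1 = 29
First part: 28/29 = 28/29
Second part: 1/29 = 1/29
= 28/29 and 1/29

28/29 and 1/29


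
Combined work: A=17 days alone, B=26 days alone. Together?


Rate of A = 1/17 per day
Rate of B = 1/26 per day
Combined rate = 1/17 + 1/26 = 43/442 ≈ 0.0973 per day
Days = 1 / combined rate = 442/43
≈ 10.28 days

10.28 days


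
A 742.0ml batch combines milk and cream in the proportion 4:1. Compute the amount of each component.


Total parts = 4 + 1 = 5
milk: 742.0 × 4/5 = 593.6ml
cream: 742.0 × 1/5 = 148.4ml
= 593.6ml and 148.4ml

593.6ml and 148.4ml


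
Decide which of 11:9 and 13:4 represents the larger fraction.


11/9 = 1.2222
13/4 = 3.2500
1.2222 < 3.2500, so 11:9 is less
= 13:4

13:4


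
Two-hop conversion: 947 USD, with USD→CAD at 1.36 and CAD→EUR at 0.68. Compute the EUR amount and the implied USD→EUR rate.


Step 1: 947 USD × 1.36 = 1287.92 CAD
Step 2: 1287.92 CAD × 0.68 = 875.79 EUR
Implied rate USD→EUR = 1.36 × 0.68 = 0.9248
= 875.79 EUR; implied rate 0.9248 EUR/USD

875.79 EUR; implied rate 0.9248 EUR/USD


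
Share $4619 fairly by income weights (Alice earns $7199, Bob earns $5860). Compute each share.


Total income = 7199 + 5860 = $13059
Alice: $4619 × 7199/13059 = $2546.30
Bob: $4619 × 5860/13059 = $2072.70
= Alice: $2546.30, Bob: $2072.70

Alice: $2546.30, Bob: $2072.70


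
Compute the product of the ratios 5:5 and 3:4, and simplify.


Compound ratio = (5×3) : (5×4)
= 15:20
GCD = 5
= 3:4

3:4


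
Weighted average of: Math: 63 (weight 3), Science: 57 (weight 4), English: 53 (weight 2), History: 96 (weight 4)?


Numerator = 63×3 + 57×4 + 53×2 + 96×4
= 189 + 228 + 106 + 384
= 907
Total weight = 13
Weighted avg = 907/13
= 69.77

69.77


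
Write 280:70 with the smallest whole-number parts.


GCD(280, 70) = 70
280/70 : 70/70
= 4:1

4:1


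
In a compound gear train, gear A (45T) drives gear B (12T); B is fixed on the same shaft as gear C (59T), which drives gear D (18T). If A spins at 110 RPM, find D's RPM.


Stage 1: RPM_B = RPM_A × t_A/t_B = 110 × 45/12 = 4950/12 = 412.50
B and C share a shaft → RPM_C = RPM_B
Stage 2: RPM_D = RPM_C × t_C/t_D = RPM_A × (t_A×t_C)/(t_B×t_D)
Overall ratio = (45×59)/(12×18) = 2655/216
RPM_D = 110 × 2655/216 = 292050/216
≈ 1352.08 RPM

1352.08 RPM


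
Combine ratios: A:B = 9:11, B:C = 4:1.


Match B: multiply A:B by 4 → 36:44
Multiply B:C by 11 → 44:11
Combined: 36:44:11
GCD = 1
= 36:44:11

36:44:11


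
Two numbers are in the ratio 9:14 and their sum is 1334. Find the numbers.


Let A = 9k, B = 14k.
9k + 14k = 1334
23k = 1334 → k = 1334/23 = 58
A = 9×58 = 522, B = 14×58 = 812
= A = 522, B = 812

A = 522, B = 812


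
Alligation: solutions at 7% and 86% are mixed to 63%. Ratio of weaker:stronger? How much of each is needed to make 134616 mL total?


Let x parts of 7% mix with y parts of 86%.
7x + 86y = 63(x + y)
7x + 86y = 63x + 63y
x(7 - 63) = y(63 - 86)
x/y = (86 - 63)/(63 - 7) = 23/56
Simplify: 23:56
Total parts = 79; one part = 134616/79 = 1704.00 mL
7% solution: 23×1704.00 = 39192.00 mL
86% solution: 56×1704.00 = 95424.00 mL
= ratio 23:56; 39192.00 mL and 95424.00 mL

ratio 23:56; 39192.00 mL and 95424.00 mL


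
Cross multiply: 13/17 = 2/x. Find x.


Cross multiply: 13 × x = 17 × 2
13x = 34
x = 34 / 13
= 2.62

2.62


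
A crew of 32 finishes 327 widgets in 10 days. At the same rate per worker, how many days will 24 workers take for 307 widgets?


Days ∝ work / workers, so d₂ = d₁ × (m₁/m₂) × (w₂/w₁)
Workers factor (inverse): 32/24 ≈ 1.3333
Work factor (direct): 307/327 ≈ 0.9388
d₂ = 10 × 32/24 × 307/327 = (10 × 32 × 307) / (24 × 327) = 98240/7848
≈ 12.52 days

12.52 days


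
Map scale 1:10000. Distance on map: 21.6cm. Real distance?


Real distance = map distance × scale
= 21.6cm × 10000
= 216000 cm = 2160.0 m
= 2.160 km

2.160 km


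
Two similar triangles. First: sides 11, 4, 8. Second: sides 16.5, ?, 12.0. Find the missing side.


Scale factor = 16.5/11 = 1.5
Missing side = 4 × 1.5
= 6.0

6.0


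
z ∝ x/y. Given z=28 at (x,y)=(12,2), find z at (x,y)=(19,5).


z = k·x/y
Solve for k using the known point: k = z·y/x = 28×2/12 = 56/12 ≈ 4.6667
Now evaluate at x=19, y=5:
z = k × 19 / 5 = (56 × 19) / (12 × 5) = 1064/60
≈ 17.7333

17.7333


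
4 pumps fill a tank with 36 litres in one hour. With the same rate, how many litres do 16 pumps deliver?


Direct proportion: y/x = constant
k = 36/4 = 9.0000
y₂ = k × 16 = 36 × 16 / 4 = 576/4
= 144.00

144.00


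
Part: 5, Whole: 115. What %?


Percentage = (part / whole) × 100
= (5 / 115) × 100
≈ 4.35%

4.35%


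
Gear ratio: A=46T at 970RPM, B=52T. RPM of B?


Gear ratio = 46:52 = 23:26
RPM_B = RPM_A × (teeth_A / teeth_B)
= 970 × (46/52)
= 858.1 RPM

858.1 RPM


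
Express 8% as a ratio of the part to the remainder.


8% means 8 parts out of 100; remainder = 92
Part : remainder = 8:92
GCD = 4
= 2:23

2:23


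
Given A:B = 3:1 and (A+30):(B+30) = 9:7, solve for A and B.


Let A = 3k, B = 1k.
(3k + 30) / (1k + 30) = 9/7
Cross-multiply: 7(3k + 30) = 9(1k + 30)
21k + 210 = 9k + 270
21k - 9k = 270 - 210
12k = 60
k = 60/12 = 5
A = 3×5 = 15, B = 1×5 = 5
= A = 15, B = 5

A = 15, B = 5


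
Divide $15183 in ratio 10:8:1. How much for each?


Total parts = 10 + 8 + 1 = 19
Part 1: 15183 × 10/19 = 7991.05
Part 2: 15183 × 8/19 = 6392.84
Part 3: 15183 × 1/19 = 799.11
= Part 1: $7991.05, Part 2: $6392.84, Part 3: $799.11

Part 1: $7991.05, Part 2: $6392.84, Part 3: $799.11


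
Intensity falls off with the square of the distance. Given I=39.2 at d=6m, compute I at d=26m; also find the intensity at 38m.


I₁d₁² = I₂d₂²
I at 26m = 39.2 × (6/26)² = 39.2 × 36/676 = 1411.2/676 ≈ 2.0876
I at 38m = 39.2 × (6/38)² = 39.2 × 36/1444 = 1411.2/1444 ≈ 0.9773
= 2.0876 and 0.9773

2.0876 and 0.9773


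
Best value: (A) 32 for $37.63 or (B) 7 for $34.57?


Deal A: $37.63/32 = $1.1759/unit
Deal B: $34.57/7 = $4.9386/unit
A is cheaper per unit
= Deal A

Deal A


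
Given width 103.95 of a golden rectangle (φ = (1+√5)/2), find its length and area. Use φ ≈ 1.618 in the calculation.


φ = (1 + √5) / 2 ≈ 1.618
Length = width × φ = 103.95 × 1.618 = 168.1911
≈ 168.19
Area = width × length = 103.95 × 168.1911 = 17483.464845 ≈ 17483.46
= Length: 168.19, Area: 17483.46

Length: 168.19, Area: 17483.46


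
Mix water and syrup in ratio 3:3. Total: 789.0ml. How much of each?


Total parts = 3 + 3 = 6
water: 789.0 × 3/6 = 394.5ml
syrup: 789.0 × 3/6 = 394.5ml
= 394.5ml and 394.5ml

394.5ml and 394.5ml


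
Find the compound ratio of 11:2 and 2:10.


Compound ratio = (11×2) : (2×10)
= 22:20
GCD = 2
= 11:10

11:10


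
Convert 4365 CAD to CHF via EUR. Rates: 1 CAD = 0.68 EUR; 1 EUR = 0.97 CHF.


Step 1: 4365 CAD × 0.68 = 2968.20 EUR
Step 2: 2968.20 EUR × 0.97 = 2879.15 CHF
Implied rate CAD→CHF = 0.68 × 0.97 = 0.6596
= 2879.15 CHF

2879.15 CHF


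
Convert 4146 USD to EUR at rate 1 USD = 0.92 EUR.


Amount × rate = 4146 × 0.92
= 3814.32 EUR

3814.32 EUR


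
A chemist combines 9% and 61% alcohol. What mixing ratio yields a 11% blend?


Let x parts of 9% mix with y parts of 61%.
9x + 61y = 11(x + y)
9x + 61y = 11x + 11y
x(9 - 11) = y(11 - 61)
x/y = (61 - 11)/(11 - 9) = 50/2
Simplify: 25:1
= 25:1

25:1


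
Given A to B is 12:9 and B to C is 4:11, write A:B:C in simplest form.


Match B: multiply A:B by 4 → 48:36
Multiply B:C by 9 → 36:99
Combined: 48:36:99
GCD = 3
= 16:12:33

16:12:33


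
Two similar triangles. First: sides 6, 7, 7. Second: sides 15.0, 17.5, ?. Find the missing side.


Scale factor = 15.0/6 = 2.5
Missing side = 7 × 2.5
= 17.5

17.5


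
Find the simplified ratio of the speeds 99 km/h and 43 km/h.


Ratio = 99:43
GCD = 1
Simplified = 99:43
Time ratio (same distance) = 43:99
Speed ratio = 99:43

99:43


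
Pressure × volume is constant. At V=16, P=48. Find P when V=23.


Inverse proportion: x × y = constant
k = 16 × 48 = 768
y₂ = k / 23 = 768 / 23
= 33.39

33.39


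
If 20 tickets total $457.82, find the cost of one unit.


Unit rate = total / quantity
= 457.82 / 20
= $22.89 per unit

$22.89 per unit


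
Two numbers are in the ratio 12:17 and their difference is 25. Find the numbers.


Let A = 12k, B = 17k.
17k - 12k = 25
5k = 25 → k = 25/5 = 5
A = 12×5 = 60, B = 17×5 = 85
= A = 60, B = 85

A = 60, B = 85


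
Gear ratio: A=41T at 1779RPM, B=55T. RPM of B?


Gear ratio = 41:55 = 41:55
RPM_B = RPM_A × (teeth_A / teeth_B)
= 1779 × (41/55)
= 1326.2 RPM

1326.2 RPM


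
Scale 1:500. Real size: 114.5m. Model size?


Model size = real / scale
= 114.5 / 500
= 0.2290 m

0.2290 m


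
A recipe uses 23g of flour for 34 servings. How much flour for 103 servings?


Direct proportion: y/x = constant
k = 23/34 ≈ 0.6765
y₂ = k × 103 = 23 × 103 / 34 = 2369/34
≈ 69.68

69.68


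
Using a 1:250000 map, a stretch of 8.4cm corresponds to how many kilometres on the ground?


Real distance = map distance × scale
= 8.4cm × 250000
= 2100000 cm = 21000.0 m
= 21.000 km

21.000 km


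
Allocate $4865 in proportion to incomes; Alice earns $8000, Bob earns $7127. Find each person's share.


Total income = 8000 + 7127 = $15127
Alice: $4865 × 8000/15127 = $2572.88
Bob: $4865 × 7127/15127 = $2292.12
= Alice: $2572.88, Bob: $2292.12

Alice: $2572.88, Bob: $2292.12


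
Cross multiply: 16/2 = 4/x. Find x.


Cross multiply: 16 × x = 2 × 4
16x = 8
x = 8 / 16
= 0.50

0.50


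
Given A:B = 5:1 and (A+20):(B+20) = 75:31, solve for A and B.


Let A = 5k, B = 1k.
(5k + 20) / (1k + 20) = 75/31
Cross-multiply: 31(5k + 20) = 75(1k + 20)
155k + 620 = 75k + 1500
155k - 75k = 1500 - 620
80k = 880
k = 880/80 = 11
A = 5×11 = 55, B = 1×11 = 11
= A = 55, B = 11

A = 55, B = 11


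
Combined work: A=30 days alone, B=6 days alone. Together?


Rate of A = 1/30 per day
Rate of B = 1/6 per day
Combined rate = 1/30 + 1/6 = 36/180 = 0.2000 per day
Days = 1 / combined rate = 180/36
= 5.00 days

5.00 days


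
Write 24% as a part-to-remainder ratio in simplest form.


24% means 24 parts out of 100; remainder = 76
Part : remainder = 24:76
GCD = 4
= 6:19

6:19


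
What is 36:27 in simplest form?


GCD(36, 27) = 9
36/9 : 27/9
= 4:3

4:3


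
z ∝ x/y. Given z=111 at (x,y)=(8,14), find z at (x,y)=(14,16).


z = k·x/y
Solve for k using the known point: k = z·y/x = 111×14/8 = 1554/8 = 194.2500
Now evaluate at x=14, y=16:
z = k × 14 / 16 = (1554 × 14) / (8 × 16) = 21756/128
≈ 169.9688

169.9688


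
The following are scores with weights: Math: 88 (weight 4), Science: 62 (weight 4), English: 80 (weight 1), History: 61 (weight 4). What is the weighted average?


Numerator = 88×4 + 62×4 + 80×1 + 61×4
= 352 + 248 + 80 + 244
= 924
Total weight = 13
Weighted avg = 924/13
= 71.08

71.08


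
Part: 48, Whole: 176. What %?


Percentage = (part / whole) × 100
= (48 / 176) × 100
≈ 27.27%

27.27%


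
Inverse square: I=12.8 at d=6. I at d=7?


I₁d₁² = I₂d₂²
I₂ = I₁ × (d₁/d₂)²
= 12.8 × (6/7)²
= 12.8 × 36/49
= 460.8/49
≈ 9.4041

9.4041


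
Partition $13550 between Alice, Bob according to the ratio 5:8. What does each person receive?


Total parts = 5 + 8 = 13
Alice: 13550 × 5/13 = 5211.54
Bob: 13550 × 8/13 = 8338.46
= Alice: $5211.54, Bob: $8338.46

Alice: $5211.54, Bob: $8338.46


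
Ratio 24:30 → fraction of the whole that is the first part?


Total parts = 24 + 30 = 54
First part: 24/54 = 4/9
= 4/9

4/9


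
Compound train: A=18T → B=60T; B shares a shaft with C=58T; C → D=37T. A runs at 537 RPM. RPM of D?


Stage 1: RPM_B = RPM_A × t_A/t_B = 537 × 18/60 = 9666/60 = 161.10
B and C share a shaft → RPM_C = RPM_B
Stage 2: RPM_D = RPM_C × t_C/t_D = RPM_A × (t_A×t_C)/(t_B×t_D)
Overall ratio = (18×58)/(60×37) = 1044/2220
RPM_D = 537 × 1044/2220 = 560628/2220
≈ 252.54 RPM

252.54 RPM


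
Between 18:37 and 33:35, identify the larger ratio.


18/37 = 0.4865
33/35 = 0.9429
0.4865 < 0.9429, so 18:37 is less
= 33:35

33:35


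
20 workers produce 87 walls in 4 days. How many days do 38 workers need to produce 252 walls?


Days ∝ work / workers, so d₂ = d₁ × (m₁/m₂) × (w₂/w₁)
Workers factor (inverse): 20/38 ≈ 0.5263
Work factor (direct): 252/87 ≈ 2.8966
d₂ = 4 × 20/38 × 252/87 = (4 × 20 × 252) / (38 × 87) = 20160/3306
≈ 6.10 days

6.10 days


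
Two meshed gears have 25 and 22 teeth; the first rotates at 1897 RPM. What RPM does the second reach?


Gear ratio = 25:22 = 25:22
RPM_B = RPM_A × (teeth_A / teeth_B)
= 1897 × (25/22)
= 2155.7 RPM

2155.7 RPM


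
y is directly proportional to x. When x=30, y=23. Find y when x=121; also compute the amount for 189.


Direct proportion: y/x = constant
k = 23/30 ≈ 0.7667
y at x=121: k × 121 = 23 × 121 / 30 = 2783/30 ≈ 92.77
y at x=189: k × 189 = 23 × 189 / 30 = 4347/30 = 144.90
= 92.77 and 144.90

92.77 and 144.90


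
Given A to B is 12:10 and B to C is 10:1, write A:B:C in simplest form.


Match B: multiply A:B by 10 → 120:100
Multiply B:C by 10 → 100:10
Combined: 120:100:10
GCD = 10
= 12:10:1

12:10:1


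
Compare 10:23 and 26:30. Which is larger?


10/23 = 0.4348
26/30 = 0.8667
0.4348 < 0.8667, so 10:23 is less
= 26:30

26:30


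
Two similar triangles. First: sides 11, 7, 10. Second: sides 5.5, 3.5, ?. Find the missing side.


Scale factor = 5.5/11 = 0.5
Missing side = 10 × 0.5
= 5.0

5.0


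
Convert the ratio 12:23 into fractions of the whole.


Total parts = 12 + 23 = 35
First part: 12/35 = 12/35
Second part: 23/35 = 23/35
= 12/35 and 23/35

12/35 and 23/35


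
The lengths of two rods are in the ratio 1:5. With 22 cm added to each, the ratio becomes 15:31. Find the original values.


Let A = 1k, B = 5k.
(1k + 22) / (5k + 22) = 15/31
Cross-multiply: 31(1k + 22) = 15(5k + 22)
31k + 682 = 75k + 330
31k - 75k = 330 - 682
-44k = -352
k = -352/-44 = 8
A = 1×8 = 8, B = 5×8 = 40
= A = 8, B = 40

A = 8, B = 40


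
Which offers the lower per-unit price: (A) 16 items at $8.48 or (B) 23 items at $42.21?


Deal A: $8.48/16 = $0.5300/unit
Deal B: $42.21/23 = $1.8352/unit
A is cheaper per unit
= Deal A

Deal A


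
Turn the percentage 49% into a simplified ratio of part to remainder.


49% means 49 parts out of 100; remainder = 51
Part : remainder = 49:51
GCD = 1
= 49:51

49:51


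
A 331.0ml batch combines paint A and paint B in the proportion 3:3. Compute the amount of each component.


Total parts = 3 + 3 = 6
paint A: 331.0 × 3/6 = 165.5ml
paint B: 331.0 × 3/6 = 165.5ml
= 165.5ml and 165.5ml

165.5ml and 165.5ml


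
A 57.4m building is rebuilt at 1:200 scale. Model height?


Model size = real / scale
= 57.4 / 200
= 0.2870 m

0.2870 m


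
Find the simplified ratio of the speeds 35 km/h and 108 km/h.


Ratio = 35:108
GCD = 1
Simplified = 35:108
Time ratio (same distance) = 108:35
Speed ratio = 35:108

35:108


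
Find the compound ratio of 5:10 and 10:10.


Compound ratio = (5×10) : (10×10)
= 50:100
GCD = 50
= 1:2

1:2


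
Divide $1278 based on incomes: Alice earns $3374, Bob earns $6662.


Total income = 3374 + 6662 = $10036
Alice: $1278 × 3374/10036 = $429.65
Bob: $1278 × 6662/10036 = $848.35
= Alice: $429.65, Bob: $848.35

Alice: $429.65, Bob: $848.35


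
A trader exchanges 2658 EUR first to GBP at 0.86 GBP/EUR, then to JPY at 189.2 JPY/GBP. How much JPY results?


Step 1: 2658 EUR × 0.86 = 2285.88 GBP
Step 2: 2285.88 GBP × 189.2 = 432488.50 JPY
Implied rate EUR→JPY = 0.86 × 189.2 = 162.7120
= 432488.50 JPY

432488.50 JPY


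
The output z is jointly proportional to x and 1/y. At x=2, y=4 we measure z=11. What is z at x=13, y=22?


z = k·x/y
Solve for k using the known point: k = z·y/x = 11×4/2 = 44/2 = 22.0000
Now evaluate at x=13, y=22:
z = k × 13 / 22 = (44 × 13) / (2 × 22) = 572/44
= 13.0000

13.0000


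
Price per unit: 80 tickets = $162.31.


Unit rate = total / quantity
= 162.31 / 80
= $2.03 per unit

$2.03 per unit


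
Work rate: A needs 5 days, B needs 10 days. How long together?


Rate of A = 1/5 per day
Rate of B = 1/10 per day
Combined rate = 1/5 + 1/10 = 15/50 = 0.3000 per day
Days = 1 / combined rate = 50/15
≈ 3.33 days

3.33 days


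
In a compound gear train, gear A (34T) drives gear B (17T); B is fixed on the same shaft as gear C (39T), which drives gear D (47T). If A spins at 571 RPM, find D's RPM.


Stage 1: RPM_B = RPM_A × t_A/t_B = 571 × 34/17 = 19414/17 = 1142.00
B and C share a shaft → RPM_C = RPM_B
Stage 2: RPM_D = RPM_C × t_C/t_D = RPM_A × (t_A×t_C)/(t_B×t_D)
Overall ratio = (34×39)/(17×47) = 1326/799
RPM_D = 571 × 1326/799 = 757146/799
≈ 947.62 RPM

947.62 RPM


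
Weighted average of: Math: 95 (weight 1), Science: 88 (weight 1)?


Numerator = 95×1 + 88×1
= 95 + 88
= 183
Total weight = 2
Weighted avg = 183/2
= 91.50

91.50


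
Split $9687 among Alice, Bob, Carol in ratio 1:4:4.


Total parts = 1 + 4 + 4 = 9
Alice: 9687 × 1/9 = 1076.33
Bob: 9687 × 4/9 = 4305.33
Carol: 9687 × 4/9 = 4305.33
= Alice: $1076.33, Bob: $4305.33, Carol: $4305.33

Alice: $1076.33, Bob: $4305.33, Carol: $4305.33


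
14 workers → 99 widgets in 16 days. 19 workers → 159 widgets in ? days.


Days ∝ work / workers, so d₂ = d₁ × (m₁/m₂) × (w₂/w₁)
Workers factor (inverse): 14/19 ≈ 0.7368
Work factor (direct): 159/99 ≈ 1.6061
d₂ = 16 × 14/19 × 159/99 = (16 × 14 × 159) / (19 × 99) = 35616/1881
≈ 18.93 days

18.93 days


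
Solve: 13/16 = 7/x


Cross multiply: 13 × x = 16 × 7
13x = 112
x = 112 / 13
= 8.62

8.62


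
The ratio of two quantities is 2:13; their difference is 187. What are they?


Let A = 2k, B = 13k.
13k - 2k = 187
11k = 187 → k = 187/11 = 17
A = 2×17 = 34, B = 13×17 = 221
= A = 34, B = 221

A = 34, B = 221


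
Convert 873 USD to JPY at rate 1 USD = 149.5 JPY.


Amount × rate = 873 × 149.5
= 130513.50 JPY

130513.50 JPY


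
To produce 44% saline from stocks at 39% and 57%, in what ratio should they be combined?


Let x parts of 39% mix with y parts of 57%.
39x + 57y = 44(x + y)
39x + 57y = 44x + 44y
x(39 - 44) = y(44 - 57)
x/y = (57 - 44)/(44 - 39) = 13/5
Simplify: 13:5
= 13:5

13:5


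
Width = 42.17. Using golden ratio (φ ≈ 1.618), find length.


φ = (1 + √5) / 2 ≈ 1.618
Length = width × φ = 42.17 × 1.618 = 68.23106
≈ 68.23

68.23


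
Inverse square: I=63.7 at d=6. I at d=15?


I₁d₁² = I₂d₂²
I₂ = I₁ × (d₁/d₂)²
= 63.7 × (6/15)²
= 63.7 × 36/225
= 2293.2/225
= 10.1920

10.1920


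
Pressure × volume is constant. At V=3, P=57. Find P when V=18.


Inverse proportion: x × y = constant
k = 3 × 57 = 171
y₂ = k / 18 = 171 / 18
= 9.50

9.50


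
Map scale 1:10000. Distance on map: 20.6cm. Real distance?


Real distance = map distance × scale
= 20.6cm × 10000
= 206000 cm = 2060.0 m
= 2.060 km

2.060 km


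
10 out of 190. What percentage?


Percentage = (part / whole) × 100
= (10 / 190) × 100
≈ 5.26%

5.26%


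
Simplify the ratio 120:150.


GCD(120, 150) = 30
120/30 : 150/30
= 4:5

4:5


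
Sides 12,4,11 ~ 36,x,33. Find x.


Scale factor = 36/12 = 3
Missing side = 4 × 3
= 12.0

12.0


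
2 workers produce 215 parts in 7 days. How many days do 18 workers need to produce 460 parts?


Days ∝ work / workers, so d₂ = d₁ × (m₁/m₂) × (w₂/w₁)
Workers factor (inverse): 2/18 ≈ 0.1111
Work factor (direct): 460/215 ≈ 2.1395
d₂ = 7 × 2/18 × 460/215 = (7 × 2 × 460) / (18 × 215) = 6440/3870
≈ 1.66 days

1.66 days


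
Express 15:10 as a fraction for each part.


Total parts = 15 + 10 = 25
First part: 15/25 = 3/5
Second part: 10/25 = 2/5
= 3/5 and 2/5

3/5 and 2/5


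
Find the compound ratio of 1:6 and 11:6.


Compound ratio = (1×11) : (6×6)
= 11:36
GCD = 1
= 11:36

11:36


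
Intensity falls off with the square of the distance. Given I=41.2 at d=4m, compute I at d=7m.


I₁d₁² = I₂d₂²
I₂ = I₁ × (d₁/d₂)²
= 41.2 × (4/7)²
= 41.2 × 16/49
= 659.2/49
≈ 13.4531

13.4531


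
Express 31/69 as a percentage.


Percentage = (part / whole) × 100
= (31 / 69) × 100
≈ 44.93%

44.93%


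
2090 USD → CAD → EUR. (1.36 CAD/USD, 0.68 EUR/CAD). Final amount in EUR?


Step 1: 2090 USD × 1.36 = 2842.40 CAD
Step 2: 2842.40 CAD × 0.68 = 1932.83 EUR
Implied rate USD→EUR = 1.36 × 0.68 = 0.9248
= 1932.83 EUR

1932.83 EUR


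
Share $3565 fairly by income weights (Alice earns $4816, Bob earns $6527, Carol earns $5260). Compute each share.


Total income = 4816 + 6527 + 5260 = $16603
Alice: $3565 × 4816/16603 = $1034.09
Bob: $3565 × 6527/16603 = $1401.48
Carol: $3565 × 5260/16603 = $1129.43
= Alice: $1034.09, Bob: $1401.48, Carol: $1129.43

Alice: $1034.09, Bob: $1401.48, Carol: $1129.43


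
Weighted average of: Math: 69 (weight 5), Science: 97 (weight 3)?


Numerator = 69×5 + 97×3
= 345 + 291
= 636
Total weight = 8
Weighted avg = 636/8
= 79.50

79.50


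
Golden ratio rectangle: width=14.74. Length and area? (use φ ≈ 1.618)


φ = (1 + √5) / 2 ≈ 1.618
Length = width × φ = 14.74 × 1.618 = 23.84932
≈ 23.85
Area = width × length = 14.74 × 23.84932 = 351.5389768 ≈ 351.54
= Length: 23.85, Area: 351.54

Length: 23.85, Area: 351.54


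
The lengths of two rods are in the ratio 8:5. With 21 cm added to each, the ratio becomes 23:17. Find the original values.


Let A = 8k, B = 5k.
(8k + 21) / (5k + 21) = 23/17
Cross-multiply: 17(8k + 21) = 23(5k + 21)
136k + 357 = 115k + 483
136k - 115k = 483 - 357
21k = 126
k = 126/21 = 6
A = 8×6 = 48, B = 5×6 = 30
= A = 48, B = 30

A = 48, B = 30


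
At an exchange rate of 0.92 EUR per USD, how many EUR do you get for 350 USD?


Amount × rate = 350 × 0.92
= 322.00 EUR

322.00 EUR


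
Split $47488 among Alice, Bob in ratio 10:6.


Total parts = 10 + 6 = 16
Alice: 47488 × 10/16 = 29680.00
Bob: 47488 × 6/16 = 17808.00
= Alice: $29680.00, Bob: $17808.00

Alice: $29680.00, Bob: $17808.00


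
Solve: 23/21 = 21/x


Cross multiply: 23 × x = 21 × 21
23x = 441
x = 441 / 23
= 19.17

19.17


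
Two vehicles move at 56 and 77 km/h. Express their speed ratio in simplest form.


Ratio = 56:77
GCD = 7
Simplified = 8:11
Time ratio (same distance) = 11:8
Speed ratio = 8:11

8:11


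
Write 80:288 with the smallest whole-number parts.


GCD(80, 288) = 16
80/16 : 288/16
= 5:18

5:18


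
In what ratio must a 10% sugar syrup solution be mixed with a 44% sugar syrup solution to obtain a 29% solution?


Let x parts of 10% mix with y parts of 44%.
10x + 44y = 29(x + y)
10x + 44y = 29x + 29y
x(10 - 29) = y(29 - 44)
x/y = (44 - 29)/(29 - 10) = 15/19
Simplify: 15:19
= 15:19

15:19


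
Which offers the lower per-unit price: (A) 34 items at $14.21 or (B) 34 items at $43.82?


Deal A: $14.21/34 = $0.4179/unit
Deal B: $43.82/34 = $1.2888/unit
A is cheaper per unit
= Deal A

Deal A


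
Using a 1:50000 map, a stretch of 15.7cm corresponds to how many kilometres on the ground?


Real distance = map distance × scale
= 15.7cm × 50000
= 785000 cm = 7850.0 m
= 7.850 km

7.850 km


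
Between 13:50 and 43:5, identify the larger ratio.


13/50 = 0.2600
43/5 = 8.6000
0.2600 < 8.6000, so 13:50 is less
= 43:5

43:5


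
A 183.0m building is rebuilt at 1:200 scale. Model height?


Model size = real / scale
= 183.0 / 200
= 0.9150 m

0.9150 m


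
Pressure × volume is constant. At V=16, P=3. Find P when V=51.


Inverse proportion: x × y = constant
k = 16 × 3 = 48
y₂ = k / 51 = 48 / 51
= 0.94

0.94
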